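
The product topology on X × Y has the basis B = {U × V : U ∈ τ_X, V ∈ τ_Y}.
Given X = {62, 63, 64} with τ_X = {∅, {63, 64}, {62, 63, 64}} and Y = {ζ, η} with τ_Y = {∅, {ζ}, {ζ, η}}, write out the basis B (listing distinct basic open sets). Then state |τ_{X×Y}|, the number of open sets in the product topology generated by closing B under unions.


Basis B = {∅ × ∅, {63, 64} × {ζ}, {62, 63, 64} × {ζ}, {63, 64} × {ζ, η}, {62, 63, 64} × {ζ, η}}; |τ_{X×Y}| = 6.

Enumerate products U × V with U ∈ τ_X, V ∈ τ_Y (deduplicated):
  ∅ × ∅ = {} (∅)
  {63, 64} × {ζ} = {(63,ζ), (64,ζ)}
  {62, 63, 64} × {ζ} = {(62,ζ), (63,ζ), (64,ζ)}
  {63, 64} × {ζ, η} = {(63,ζ), (63,η), (64,ζ), (64,η)}
  {62, 63, 64} × {ζ, η} = {(62,ζ), (62,η), (63,ζ), (63,η), (64,ζ), (64,η)}
These 5 distinct sets form the basis B.
Close under arbitrary unions to get τ_{X×Y}; counting gives |τ_{X×Y}| = 6.


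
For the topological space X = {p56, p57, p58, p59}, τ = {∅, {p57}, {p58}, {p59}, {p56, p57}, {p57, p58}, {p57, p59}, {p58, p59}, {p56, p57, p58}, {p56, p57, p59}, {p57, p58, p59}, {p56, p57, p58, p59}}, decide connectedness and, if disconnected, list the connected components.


(X, τ) is disconnected; components = [{p58}, {p59}, {p56, p57}].

Find clopen sets (U ∈ τ with X ∖ U ∈ τ):
  U = ∅, X ∖ U = {p56, p57, p58, p59} — both open, so U is clopen.
  U = {p58}, X ∖ U = {p56, p57, p59} — both open, so U is clopen.
  U = {p59}, X ∖ U = {p56, p57, p58} — both open, so U is clopen.
  U = {p56, p57}, X ∖ U = {p58, p59} — both open, so U is clopen.
  U = {p58, p59}, X ∖ U = {p56, p57} — both open, so U is clopen.
  U = {p56, p57, p58}, X ∖ U = {p59} — both open, so U is clopen.
  U = {p56, p57, p59}, X ∖ U = {p58} — both open, so U is clopen.
  U = {p56, p57, p58, p59}, X ∖ U = ∅ — both open, so U is clopen.
Nontrivial clopen(s) exist: e.g. {p56, p57, p58}. So (X, τ) is disconnected.
Compute connected components by grouping points that agree on all clopens:
  component: {p58}
  component: {p59}
  component: {p56, p57}


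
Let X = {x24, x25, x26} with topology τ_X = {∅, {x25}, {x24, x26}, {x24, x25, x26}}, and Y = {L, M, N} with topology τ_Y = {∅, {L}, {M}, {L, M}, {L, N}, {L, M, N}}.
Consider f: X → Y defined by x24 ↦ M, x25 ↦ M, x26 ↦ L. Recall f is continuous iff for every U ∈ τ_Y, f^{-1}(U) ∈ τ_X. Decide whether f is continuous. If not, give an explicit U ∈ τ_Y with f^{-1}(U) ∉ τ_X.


f is NOT continuous.

Compute f^{-1}(U) for each U ∈ τ_Y:
  U = ∅: f^{-1}(U) = ∅ ∈ τ_X ✓.
  U = {L}: f^{-1}(U) = {x26} ∉ τ_X ✗.
  U = {M}: f^{-1}(U) = {x24, x25} ∉ τ_X ✗.
  U = {L, M}: f^{-1}(U) = {x24, x25, x26} ∈ τ_X ✓.
  U = {L, N}: f^{-1}(U) = {x26} ∉ τ_X ✗.
  U = {L, M, N}: f^{-1}(U) = {x24, x25, x26} ∈ τ_X ✓.
Found U = {L} with f^{-1}(U) = {x26} not in τ_X. Therefore f is NOT continuous.


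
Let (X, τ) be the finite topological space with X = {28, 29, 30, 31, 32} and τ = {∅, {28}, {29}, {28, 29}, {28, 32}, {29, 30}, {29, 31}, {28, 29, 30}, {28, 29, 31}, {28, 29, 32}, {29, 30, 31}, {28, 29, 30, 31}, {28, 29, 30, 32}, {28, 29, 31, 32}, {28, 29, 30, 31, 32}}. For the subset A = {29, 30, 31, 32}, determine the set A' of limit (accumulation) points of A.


A' = {30, 31}

For each x ∈ X, list the open sets U ∈ τ with x ∈ U, then check whether U ∩ (A ∖ {x}) ≠ ∅ for every such U.
  x = 28: open {28} ∋ x has {28} ∩ (A ∖ {28}) = ∅, so x is NOT a limit point.
  x = 29: open {29} ∋ x has {29} ∩ (A ∖ {29}) = ∅, so x is NOT a limit point.
  x = 30: opens ∋ x are {29, 30}, {28, 29, 30}, {29, 30, 31}, {28, 29, 30, 31}, {28, 29, 30, 32}, {28, 29, 30, 31, 32}; each meets A ∖ {30}, so x IS a limit point.
  x = 31: opens ∋ x are {29, 31}, {28, 29, 31}, {29, 30, 31}, {28, 29, 30, 31}, {28, 29, 31, 32}, {28, 29, 30, 31, 32}; each meets A ∖ {31}, so x IS a limit point.
  x = 32: open {28, 32} ∋ x has {28, 32} ∩ (A ∖ {32}) = ∅, so x is NOT a limit point.
Collecting: A' = {30, 31}.


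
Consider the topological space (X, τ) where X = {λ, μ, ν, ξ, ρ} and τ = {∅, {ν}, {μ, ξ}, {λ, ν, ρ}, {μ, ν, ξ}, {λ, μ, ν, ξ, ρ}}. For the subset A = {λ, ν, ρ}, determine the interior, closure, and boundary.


int(A) = {λ, ν, ρ}, cl(A) = {λ, ν, ρ}, ∂A = ∅.

Closed sets in (X, τ) are complements of opens:
  closed(X, τ) = {∅, {λ, ρ}, {μ, ξ}, {λ, ν, ρ}, {λ, μ, ξ, ρ}, {λ, μ, ν, ξ, ρ}}.
int(A) = ⋃ {U ∈ τ : U ⊆ A}. Opens contained in A: ∅, {ν}, {λ, ν, ρ}.
Taking the union of these: int(A) = {λ, ν, ρ}.
cl(A) = ⋂ {C closed : A ⊆ C}. Closed sets containing A: {λ, ν, ρ}, {λ, μ, ν, ξ, ρ}.
Intersecting these: cl(A) = {λ, ν, ρ}.
∂A = cl(A) ∖ int(A) = {λ, ν, ρ} ∖ {λ, ν, ρ} = ∅.


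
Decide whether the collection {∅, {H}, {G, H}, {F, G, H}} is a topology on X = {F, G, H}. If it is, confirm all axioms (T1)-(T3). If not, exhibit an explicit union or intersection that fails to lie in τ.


τ IS a topology on X.

Axiom (T1): ∅ ∈ τ? Yes; X ∈ τ? Yes.
Axiom (T2/T3): check pairwise unions and intersections of members of τ.
All pairwise intersections and unions checked — each lies in τ. Therefore τ satisfies (T1), (T2), (T3): it IS a topology on X.


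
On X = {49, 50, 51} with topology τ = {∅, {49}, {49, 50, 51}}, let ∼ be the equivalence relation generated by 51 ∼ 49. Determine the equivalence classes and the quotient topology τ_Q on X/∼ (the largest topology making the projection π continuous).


X/∼ = {[49=51], [50]}; |τ_Q| = 2.

Equivalence classes: [49=51], [50].
Quotient map π: X → X/∼ sends 49 ↦ [49=51], 50 ↦ [50], 51 ↦ [49=51].
For each subset V ⊆ X/∼, compute π^{-1}(V) ⊆ X and check whether π^{-1}(V) ∈ τ. V is open in τ_Q iff π^{-1}(V) ∈ τ.
  V = {}: π^{-1}(V) = ∅ ∈ τ ✓.
  V = {[49=51]}: π^{-1}(V) = {49, 51} ∉ τ ✗.
  V = {[50]}: π^{-1}(V) = {50} ∉ τ ✗.
  V = {[49=51], [50]}: π^{-1}(V) = {49, 50, 51} ∈ τ ✓.
Open sets in the quotient: τ_Q = {{}, {[49=51], [50]}} (2 elements).


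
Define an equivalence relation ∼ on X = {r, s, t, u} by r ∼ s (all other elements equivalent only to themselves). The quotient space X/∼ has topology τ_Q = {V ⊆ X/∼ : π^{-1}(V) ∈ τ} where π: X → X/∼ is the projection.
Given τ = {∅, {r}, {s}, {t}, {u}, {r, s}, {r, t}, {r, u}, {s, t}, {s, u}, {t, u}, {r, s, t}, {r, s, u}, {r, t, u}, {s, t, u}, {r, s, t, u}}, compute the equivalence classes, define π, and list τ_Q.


X/∼ = {[r=s], [t], [u]}; |τ_Q| = 8.

Equivalence classes: [r=s], [t], [u].
Quotient map π: X → X/∼ sends r ↦ [r=s], s ↦ [r=s], t ↦ [t], u ↦ [u].
For each subset V ⊆ X/∼, compute π^{-1}(V) ⊆ X and check whether π^{-1}(V) ∈ τ. V is open in τ_Q iff π^{-1}(V) ∈ τ.
  V = {}: π^{-1}(V) = ∅ ∈ τ ✓.
  V = {[r=s]}: π^{-1}(V) = {r, s} ∈ τ ✓.
  V = {[t]}: π^{-1}(V) = {t} ∈ τ ✓.
  V = {[r=s], [t]}: π^{-1}(V) = {r, s, t} ∈ τ ✓.
  V = {[u]}: π^{-1}(V) = {u} ∈ τ ✓.
  V = {[r=s], [u]}: π^{-1}(V) = {r, s, u} ∈ τ ✓.
  V = {[t], [u]}: π^{-1}(V) = {t, u} ∈ τ ✓.
  V = {[r=s], [t], [u]}: π^{-1}(V) = {r, s, t, u} ∈ τ ✓.
Open sets in the quotient: τ_Q = {{}, {[r=s]}, {[t]}, {[r=s], [t]}, {[u]}, {[r=s], [u]}, {[t], [u]}, {[r=s], [t], [u]}} (8 elements).


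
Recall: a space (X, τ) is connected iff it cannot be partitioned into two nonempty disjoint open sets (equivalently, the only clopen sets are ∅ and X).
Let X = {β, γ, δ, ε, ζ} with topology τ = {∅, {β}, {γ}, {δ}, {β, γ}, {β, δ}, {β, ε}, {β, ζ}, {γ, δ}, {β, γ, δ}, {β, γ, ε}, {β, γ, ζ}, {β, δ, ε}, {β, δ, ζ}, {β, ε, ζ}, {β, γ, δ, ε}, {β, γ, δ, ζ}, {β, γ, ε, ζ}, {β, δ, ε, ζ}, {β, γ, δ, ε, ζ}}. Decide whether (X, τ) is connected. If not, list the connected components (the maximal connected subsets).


(X, τ) is disconnected; components = [{γ}, {δ}, {β, ε, ζ}].

Find clopen sets (U ∈ τ with X ∖ U ∈ τ):
  U = ∅, X ∖ U = {β, γ, δ, ε, ζ} — both open, so U is clopen.
  U = {γ}, X ∖ U = {β, δ, ε, ζ} — both open, so U is clopen.
  U = {δ}, X ∖ U = {β, γ, ε, ζ} — both open, so U is clopen.
  U = {γ, δ}, X ∖ U = {β, ε, ζ} — both open, so U is clopen.
  U = {β, ε, ζ}, X ∖ U = {γ, δ} — both open, so U is clopen.
  U = {β, γ, ε, ζ}, X ∖ U = {δ} — both open, so U is clopen.
  U = {β, δ, ε, ζ}, X ∖ U = {γ} — both open, so U is clopen.
  U = {β, γ, δ, ε, ζ}, X ∖ U = ∅ — both open, so U is clopen.
Nontrivial clopen(s) exist: e.g. {β, δ, ε, ζ}. So (X, τ) is disconnected.
Compute connected components by grouping points that agree on all clopens:
  component: {γ}
  component: {δ}
  component: {β, ε, ζ}


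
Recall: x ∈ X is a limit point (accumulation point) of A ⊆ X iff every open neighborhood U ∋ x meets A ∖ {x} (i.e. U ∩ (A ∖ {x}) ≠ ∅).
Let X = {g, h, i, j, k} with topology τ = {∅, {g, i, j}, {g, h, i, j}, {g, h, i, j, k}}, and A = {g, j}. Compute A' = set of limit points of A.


A' = {g, h, i, j, k}

For each x ∈ X, list the open sets U ∈ τ with x ∈ U, then check whether U ∩ (A ∖ {x}) ≠ ∅ for every such U.
  x = g: opens ∋ x are {g, i, j}, {g, h, i, j}, {g, h, i, j, k}; each meets A ∖ {g}, so x IS a limit point.
  x = h: opens ∋ x are {g, h, i, j}, {g, h, i, j, k}; each meets A ∖ {h}, so x IS a limit point.
  x = i: opens ∋ x are {g, i, j}, {g, h, i, j}, {g, h, i, j, k}; each meets A ∖ {i}, so x IS a limit point.
  x = j: opens ∋ x are {g, i, j}, {g, h, i, j}, {g, h, i, j, k}; each meets A ∖ {j}, so x IS a limit point.
  x = k: opens ∋ x are {g, h, i, j, k}; each meets A ∖ {k}, so x IS a limit point.
Collecting: A' = {g, h, i, j, k}.


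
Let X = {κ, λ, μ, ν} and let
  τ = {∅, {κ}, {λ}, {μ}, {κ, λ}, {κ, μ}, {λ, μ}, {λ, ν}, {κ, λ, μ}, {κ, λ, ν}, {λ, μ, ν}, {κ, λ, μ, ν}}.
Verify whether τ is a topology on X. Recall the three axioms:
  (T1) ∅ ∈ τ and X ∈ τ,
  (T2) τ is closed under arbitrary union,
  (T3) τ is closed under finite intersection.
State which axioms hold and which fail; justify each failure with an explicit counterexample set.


τ IS a topology on X.

Axiom (T1): ∅ ∈ τ? Yes; X ∈ τ? Yes.
Axiom (T2/T3): check pairwise unions and intersections of members of τ.
All pairwise intersections and unions checked — each lies in τ. Therefore τ satisfies (T1), (T2), (T3): it IS a topology on X.


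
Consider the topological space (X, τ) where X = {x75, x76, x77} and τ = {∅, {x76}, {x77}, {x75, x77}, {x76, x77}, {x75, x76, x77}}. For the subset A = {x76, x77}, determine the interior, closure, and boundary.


int(A) = {x76, x77}, cl(A) = {x75, x76, x77}, ∂A = {x75}.

Closed sets in (X, τ) are complements of opens:
  closed(X, τ) = {∅, {x75}, {x76}, {x75, x76}, {x75, x77}, {x75, x76, x77}}.
int(A) = ⋃ {U ∈ τ : U ⊆ A}. Opens contained in A: ∅, {x76}, {x77}, {x76, x77}.
Taking the union of these: int(A) = {x76, x77}.
cl(A) = ⋂ {C closed : A ⊆ C}. Closed sets containing A: {x75, x76, x77}.
Intersecting these: cl(A) = {x75, x76, x77}.
∂A = cl(A) ∖ int(A) = {x75, x76, x77} ∖ {x76, x77} = {x75}.


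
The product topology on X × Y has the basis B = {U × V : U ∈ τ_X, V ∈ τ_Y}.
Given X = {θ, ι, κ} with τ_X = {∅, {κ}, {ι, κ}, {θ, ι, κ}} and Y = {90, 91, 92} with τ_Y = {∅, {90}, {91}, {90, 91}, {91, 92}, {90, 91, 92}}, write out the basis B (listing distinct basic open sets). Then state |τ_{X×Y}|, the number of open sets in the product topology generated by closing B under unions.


Basis B = {∅ × ∅, {κ} × {90}, {κ} × {91}, {ι, κ} × {90}, {ι, κ} × {91}, {κ} × {90, 91}, {κ} × {91, 92}, {θ, ι, κ} × {90}, {θ, ι, κ} × {91}, {κ} × {90, 91, 92}, {ι, κ} × {90, 91}, {ι, κ} × {91, 92}, {θ, ι, κ} × {90, 91}, {θ, ι, κ} × {91, 92}, {ι, κ} × {90, 91, 92}, {θ, ι, κ} × {90, 91, 92}}; |τ_{X×Y}| = 40.

Enumerate products U × V with U ∈ τ_X, V ∈ τ_Y (deduplicated):
  ∅ × ∅ = {} (∅)
  {κ} × {90} = {(κ,90)}
  {κ} × {91} = {(κ,91)}
  {ι, κ} × {90} = {(ι,90), (κ,90)}
  {ι, κ} × {91} = {(ι,91), (κ,91)}
  {κ} × {90, 91} = {(κ,90), (κ,91)}
  {κ} × {91, 92} = {(κ,91), (κ,92)}
  {θ, ι, κ} × {90} = {(θ,90), (ι,90), (κ,90)}
  {θ, ι, κ} × {91} = {(θ,91), (ι,91), (κ,91)}
  {κ} × {90, 91, 92} = {(κ,90), (κ,91), (κ,92)}
  {ι, κ} × {90, 91} = {(ι,90), (ι,91), (κ,90), (κ,91)}
  {ι, κ} × {91, 92} = {(ι,91), (ι,92), (κ,91), (κ,92)}
  {θ, ι, κ} × {90, 91} = {(θ,90), (θ,91), (ι,90), (ι,91), (κ,90), (κ,91)}
  {θ, ι, κ} × {91, 92} = {(θ,91), (θ,92), (ι,91), (ι,92), (κ,91), (κ,92)}
  {ι, κ} × {90, 91, 92} = {(ι,90), (ι,91), (ι,92), (κ,90), (κ,91), (κ,92)}
  {θ, ι, κ} × {90, 91, 92} = {(θ,90), (θ,91), (θ,92), (ι,90), (ι,91), (ι,92), (κ,90), (κ,91), (κ,92)}
These 16 distinct sets form the basis B.
Close under arbitrary unions to get τ_{X×Y}; counting gives |τ_{X×Y}| = 40.


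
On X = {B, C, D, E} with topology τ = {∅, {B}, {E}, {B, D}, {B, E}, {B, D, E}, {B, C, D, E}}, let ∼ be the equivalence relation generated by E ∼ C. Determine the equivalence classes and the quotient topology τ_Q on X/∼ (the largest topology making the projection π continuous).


X/∼ = {[B], [C=E], [D]}; |τ_Q| = 4.

Equivalence classes: [B], [C=E], [D].
Quotient map π: X → X/∼ sends B ↦ [B], C ↦ [C=E], D ↦ [D], E ↦ [C=E].
For each subset V ⊆ X/∼, compute π^{-1}(V) ⊆ X and check whether π^{-1}(V) ∈ τ. V is open in τ_Q iff π^{-1}(V) ∈ τ.
  V = {}: π^{-1}(V) = ∅ ∈ τ ✓.
  V = {[B]}: π^{-1}(V) = {B} ∈ τ ✓.
  V = {[C=E]}: π^{-1}(V) = {C, E} ∉ τ ✗.
  V = {[B], [C=E]}: π^{-1}(V) = {B, C, E} ∉ τ ✗.
  V = {[D]}: π^{-1}(V) = {D} ∉ τ ✗.
  V = {[B], [D]}: π^{-1}(V) = {B, D} ∈ τ ✓.
  V = {[C=E], [D]}: π^{-1}(V) = {C, D, E} ∉ τ ✗.
  V = {[B], [C=E], [D]}: π^{-1}(V) = {B, C, D, E} ∈ τ ✓.
Open sets in the quotient: τ_Q = {{}, {[B]}, {[B], [D]}, {[B], [C=E], [D]}} (4 elements).


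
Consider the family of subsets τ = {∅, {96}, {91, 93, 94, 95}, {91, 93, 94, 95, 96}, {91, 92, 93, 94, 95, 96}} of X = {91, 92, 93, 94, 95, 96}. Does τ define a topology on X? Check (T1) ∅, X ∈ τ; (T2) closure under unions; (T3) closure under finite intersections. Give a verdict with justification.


τ IS a topology on X.

Axiom (T1): ∅ ∈ τ? Yes; X ∈ τ? Yes.
Axiom (T2/T3): check pairwise unions and intersections of members of τ.
All pairwise intersections and unions checked — each lies in τ. Therefore τ satisfies (T1), (T2), (T3): it IS a topology on X.


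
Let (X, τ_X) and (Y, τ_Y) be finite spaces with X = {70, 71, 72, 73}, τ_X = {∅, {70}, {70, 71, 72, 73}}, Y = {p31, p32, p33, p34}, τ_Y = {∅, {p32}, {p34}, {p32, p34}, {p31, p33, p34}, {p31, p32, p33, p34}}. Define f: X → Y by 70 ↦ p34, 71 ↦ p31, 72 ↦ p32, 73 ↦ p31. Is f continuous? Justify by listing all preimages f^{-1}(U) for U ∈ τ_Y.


f is NOT continuous.

Compute f^{-1}(U) for each U ∈ τ_Y:
  U = ∅: f^{-1}(U) = ∅ ∈ τ_X ✓.
  U = {p32}: f^{-1}(U) = {72} ∉ τ_X ✗.
  U = {p34}: f^{-1}(U) = {70} ∈ τ_X ✓.
  U = {p32, p34}: f^{-1}(U) = {70, 72} ∉ τ_X ✗.
  U = {p31, p33, p34}: f^{-1}(U) = {70, 71, 73} ∉ τ_X ✗.
  U = {p31, p32, p33, p34}: f^{-1}(U) = {70, 71, 72, 73} ∈ τ_X ✓.
Found U = {p32} with f^{-1}(U) = {72} not in τ_X. Therefore f is NOT continuous.


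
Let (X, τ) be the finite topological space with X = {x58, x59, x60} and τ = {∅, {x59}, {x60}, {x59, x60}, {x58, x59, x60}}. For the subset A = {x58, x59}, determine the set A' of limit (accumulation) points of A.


A' = {x58}

For each x ∈ X, list the open sets U ∈ τ with x ∈ U, then check whether U ∩ (A ∖ {x}) ≠ ∅ for every such U.
  x = x58: opens ∋ x are {x58, x59, x60}; each meets A ∖ {x58}, so x IS a limit point.
  x = x59: open {x59} ∋ x has {x59} ∩ (A ∖ {x59}) = ∅, so x is NOT a limit point.
  x = x60: open {x60} ∋ x has {x60} ∩ (A ∖ {x60}) = ∅, so x is NOT a limit point.
Collecting: A' = {x58}.


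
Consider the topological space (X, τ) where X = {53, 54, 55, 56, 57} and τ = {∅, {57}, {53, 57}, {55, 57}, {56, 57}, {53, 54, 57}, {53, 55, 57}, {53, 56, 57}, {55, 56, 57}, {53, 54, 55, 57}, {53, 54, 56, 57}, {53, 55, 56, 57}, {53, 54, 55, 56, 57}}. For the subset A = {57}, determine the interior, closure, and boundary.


int(A) = {57}, cl(A) = {53, 54, 55, 56, 57}, ∂A = {53, 54, 55, 56}.

Closed sets in (X, τ) are complements of opens:
  closed(X, τ) = {∅, {54}, {55}, {56}, {53, 54}, {54, 55}, {54, 56}, {55, 56}, {53, 54, 55}, {53, 54, 56}, {54, 55, 56}, {53, 54, 55, 56}, {53, 54, 55, 56, 57}}.
int(A) = ⋃ {U ∈ τ : U ⊆ A}. Opens contained in A: ∅, {57}.
Taking the union of these: int(A) = {57}.
cl(A) = ⋂ {C closed : A ⊆ C}. Closed sets containing A: {53, 54, 55, 56, 57}.
Intersecting these: cl(A) = {53, 54, 55, 56, 57}.
∂A = cl(A) ∖ int(A) = {53, 54, 55, 56, 57} ∖ {57} = {53, 54, 55, 56}.


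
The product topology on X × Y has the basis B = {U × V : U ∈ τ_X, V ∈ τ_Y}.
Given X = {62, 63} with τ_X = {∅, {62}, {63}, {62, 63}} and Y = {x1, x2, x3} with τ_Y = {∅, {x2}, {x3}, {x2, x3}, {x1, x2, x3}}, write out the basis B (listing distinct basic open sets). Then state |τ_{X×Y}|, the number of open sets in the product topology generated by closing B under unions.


Basis B = {∅ × ∅, {62} × {x2}, {62} × {x3}, {63} × {x2}, {63} × {x3}, {62} × {x2, x3}, {62, 63} × {x2}, {62, 63} × {x3}, {63} × {x2, x3}, {62} × {x1, x2, x3}, {63} × {x1, x2, x3}, {62, 63} × {x2, x3}, {62, 63} × {x1, x2, x3}}; |τ_{X×Y}| = 25.

Enumerate products U × V with U ∈ τ_X, V ∈ τ_Y (deduplicated):
  ∅ × ∅ = {} (∅)
  {62} × {x2} = {(62,x2)}
  {62} × {x3} = {(62,x3)}
  {63} × {x2} = {(63,x2)}
  {63} × {x3} = {(63,x3)}
  {62} × {x2, x3} = {(62,x2), (62,x3)}
  {62, 63} × {x2} = {(62,x2), (63,x2)}
  {62, 63} × {x3} = {(62,x3), (63,x3)}
  {63} × {x2, x3} = {(63,x2), (63,x3)}
  {62} × {x1, x2, x3} = {(62,x1), (62,x2), (62,x3)}
  {63} × {x1, x2, x3} = {(63,x1), (63,x2), (63,x3)}
  {62, 63} × {x2, x3} = {(62,x2), (62,x3), (63,x2), (63,x3)}
  {62, 63} × {x1, x2, x3} = {(62,x1), (62,x2), (62,x3), (63,x1), (63,x2), (63,x3)}
These 13 distinct sets form the basis B.
Close under arbitrary unions to get τ_{X×Y}; counting gives |τ_{X×Y}| = 25.


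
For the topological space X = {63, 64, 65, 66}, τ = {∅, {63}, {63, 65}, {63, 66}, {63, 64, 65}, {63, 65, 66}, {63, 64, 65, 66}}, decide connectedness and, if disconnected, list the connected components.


(X, τ) is connected.

Find clopen sets (U ∈ τ with X ∖ U ∈ τ):
  U = ∅, X ∖ U = {63, 64, 65, 66} — both open, so U is clopen.
  U = {63, 64, 65, 66}, X ∖ U = ∅ — both open, so U is clopen.
Only trivial clopens (∅ and X) exist, so (X, τ) is connected.
Compute connected components by grouping points that agree on all clopens:
  component: {63, 64, 65, 66}


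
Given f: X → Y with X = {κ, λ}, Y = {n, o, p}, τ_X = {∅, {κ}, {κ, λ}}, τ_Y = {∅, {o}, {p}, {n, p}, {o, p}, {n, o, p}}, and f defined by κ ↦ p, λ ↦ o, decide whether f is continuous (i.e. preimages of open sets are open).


f is NOT continuous.

Compute f^{-1}(U) for each U ∈ τ_Y:
  U = ∅: f^{-1}(U) = ∅ ∈ τ_X ✓.
  U = {o}: f^{-1}(U) = {λ} ∉ τ_X ✗.
  U = {p}: f^{-1}(U) = {κ} ∈ τ_X ✓.
  U = {n, p}: f^{-1}(U) = {κ} ∈ τ_X ✓.
  U = {o, p}: f^{-1}(U) = {κ, λ} ∈ τ_X ✓.
  U = {n, o, p}: f^{-1}(U) = {κ, λ} ∈ τ_X ✓.
Found U = {o} with f^{-1}(U) = {λ} not in τ_X. Therefore f is NOT continuous.


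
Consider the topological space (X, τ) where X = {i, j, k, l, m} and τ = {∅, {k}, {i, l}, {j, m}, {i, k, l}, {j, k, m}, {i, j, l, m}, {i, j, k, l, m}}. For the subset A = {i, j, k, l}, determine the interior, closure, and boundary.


int(A) = {i, k, l}, cl(A) = {i, j, k, l, m}, ∂A = {j, m}.

Closed sets in (X, τ) are complements of opens:
  closed(X, τ) = {∅, {k}, {i, l}, {j, m}, {i, k, l}, {j, k, m}, {i, j, l, m}, {i, j, k, l, m}}.
int(A) = ⋃ {U ∈ τ : U ⊆ A}. Opens contained in A: ∅, {k}, {i, l}, {i, k, l}.
Taking the union of these: int(A) = {i, k, l}.
cl(A) = ⋂ {C closed : A ⊆ C}. Closed sets containing A: {i, j, k, l, m}.
Intersecting these: cl(A) = {i, j, k, l, m}.
∂A = cl(A) ∖ int(A) = {i, j, k, l, m} ∖ {i, k, l} = {j, m}.


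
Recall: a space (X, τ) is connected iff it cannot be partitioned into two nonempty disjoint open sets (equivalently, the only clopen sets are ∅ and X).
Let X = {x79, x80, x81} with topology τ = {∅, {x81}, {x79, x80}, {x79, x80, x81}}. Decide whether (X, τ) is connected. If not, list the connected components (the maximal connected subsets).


(X, τ) is disconnected; components = [{x81}, {x79, x80}].

Find clopen sets (U ∈ τ with X ∖ U ∈ τ):
  U = ∅, X ∖ U = {x79, x80, x81} — both open, so U is clopen.
  U = {x81}, X ∖ U = {x79, x80} — both open, so U is clopen.
  U = {x79, x80}, X ∖ U = {x81} — both open, so U is clopen.
  U = {x79, x80, x81}, X ∖ U = ∅ — both open, so U is clopen.
Nontrivial clopen(s) exist: e.g. {x81}. So (X, τ) is disconnected.
Compute connected components by grouping points that agree on all clopens:
  component: {x81}
  component: {x79, x80}


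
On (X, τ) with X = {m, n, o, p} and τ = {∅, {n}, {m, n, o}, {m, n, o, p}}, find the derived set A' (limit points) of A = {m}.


A' = {o, p}

For each x ∈ X, list the open sets U ∈ τ with x ∈ U, then check whether U ∩ (A ∖ {x}) ≠ ∅ for every such U.
  x = m: open {m, n, o} ∋ x has {m, n, o} ∩ (A ∖ {m}) = ∅, so x is NOT a limit point.
  x = n: open {n} ∋ x has {n} ∩ (A ∖ {n}) = ∅, so x is NOT a limit point.
  x = o: opens ∋ x are {m, n, o}, {m, n, o, p}; each meets A ∖ {o}, so x IS a limit point.
  x = p: opens ∋ x are {m, n, o, p}; each meets A ∖ {p}, so x IS a limit point.
Collecting: A' = {o, p}.


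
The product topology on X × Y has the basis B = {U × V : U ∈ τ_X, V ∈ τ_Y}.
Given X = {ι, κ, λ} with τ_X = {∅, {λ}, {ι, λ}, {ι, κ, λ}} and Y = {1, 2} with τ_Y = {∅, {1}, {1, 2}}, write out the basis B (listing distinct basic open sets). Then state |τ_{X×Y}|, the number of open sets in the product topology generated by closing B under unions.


Basis B = {∅ × ∅, {λ} × {1}, {ι, λ} × {1}, {λ} × {1, 2}, {ι, κ, λ} × {1}, {ι, λ} × {1, 2}, {ι, κ, λ} × {1, 2}}; |τ_{X×Y}| = 10.

Enumerate products U × V with U ∈ τ_X, V ∈ τ_Y (deduplicated):
  ∅ × ∅ = {} (∅)
  {λ} × {1} = {(λ,1)}
  {ι, λ} × {1} = {(ι,1), (λ,1)}
  {λ} × {1, 2} = {(λ,1), (λ,2)}
  {ι, κ, λ} × {1} = {(ι,1), (κ,1), (λ,1)}
  {ι, λ} × {1, 2} = {(ι,1), (ι,2), (λ,1), (λ,2)}
  {ι, κ, λ} × {1, 2} = {(ι,1), (ι,2), (κ,1), (κ,2), (λ,1), (λ,2)}
These 7 distinct sets form the basis B.
Close under arbitrary unions to get τ_{X×Y}; counting gives |τ_{X×Y}| = 10.


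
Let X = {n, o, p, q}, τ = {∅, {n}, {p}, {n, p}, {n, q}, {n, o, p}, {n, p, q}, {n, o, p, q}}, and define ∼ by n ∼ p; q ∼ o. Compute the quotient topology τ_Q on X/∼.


X/∼ = {[n=p], [o=q]}; |τ_Q| = 3.

Equivalence classes: [n=p], [o=q].
Quotient map π: X → X/∼ sends n ↦ [n=p], o ↦ [o=q], p ↦ [n=p], q ↦ [o=q].
For each subset V ⊆ X/∼, compute π^{-1}(V) ⊆ X and check whether π^{-1}(V) ∈ τ. V is open in τ_Q iff π^{-1}(V) ∈ τ.
  V = {}: π^{-1}(V) = ∅ ∈ τ ✓.
  V = {[n=p]}: π^{-1}(V) = {n, p} ∈ τ ✓.
  V = {[o=q]}: π^{-1}(V) = {o, q} ∉ τ ✗.
  V = {[n=p], [o=q]}: π^{-1}(V) = {n, o, p, q} ∈ τ ✓.
Open sets in the quotient: τ_Q = {{}, {[n=p]}, {[n=p], [o=q]}} (3 elements).


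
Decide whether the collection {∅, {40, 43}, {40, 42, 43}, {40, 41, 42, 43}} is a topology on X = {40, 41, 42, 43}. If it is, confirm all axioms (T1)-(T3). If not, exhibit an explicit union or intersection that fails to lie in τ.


τ IS a topology on X.

Axiom (T1): ∅ ∈ τ? Yes; X ∈ τ? Yes.
Axiom (T2/T3): check pairwise unions and intersections of members of τ.
All pairwise intersections and unions checked — each lies in τ. Therefore τ satisfies (T1), (T2), (T3): it IS a topology on X.


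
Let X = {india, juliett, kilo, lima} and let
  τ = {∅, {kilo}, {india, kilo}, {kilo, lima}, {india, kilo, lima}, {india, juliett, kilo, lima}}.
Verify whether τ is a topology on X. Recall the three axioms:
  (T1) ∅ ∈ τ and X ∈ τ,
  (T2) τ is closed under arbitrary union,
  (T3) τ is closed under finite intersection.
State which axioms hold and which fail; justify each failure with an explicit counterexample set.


τ IS a topology on X.

Axiom (T1): ∅ ∈ τ? Yes; X ∈ τ? Yes.
Axiom (T2/T3): check pairwise unions and intersections of members of τ.
All pairwise intersections and unions checked — each lies in τ. Therefore τ satisfies (T1), (T2), (T3): it IS a topology on X.


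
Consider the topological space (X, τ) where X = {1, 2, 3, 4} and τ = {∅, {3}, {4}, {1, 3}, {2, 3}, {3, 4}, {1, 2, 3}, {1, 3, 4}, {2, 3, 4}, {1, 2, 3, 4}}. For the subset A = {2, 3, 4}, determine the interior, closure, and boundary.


int(A) = {2, 3, 4}, cl(A) = {1, 2, 3, 4}, ∂A = {1}.

Closed sets in (X, τ) are complements of opens:
  closed(X, τ) = {∅, {1}, {2}, {4}, {1, 2}, {1, 4}, {2, 4}, {1, 2, 3}, {1, 2, 4}, {1, 2, 3, 4}}.
int(A) = ⋃ {U ∈ τ : U ⊆ A}. Opens contained in A: ∅, {3}, {4}, {2, 3}, {3, 4}, {2, 3, 4}.
Taking the union of these: int(A) = {2, 3, 4}.
cl(A) = ⋂ {C closed : A ⊆ C}. Closed sets containing A: {1, 2, 3, 4}.
Intersecting these: cl(A) = {1, 2, 3, 4}.
∂A = cl(A) ∖ int(A) = {1, 2, 3, 4} ∖ {2, 3, 4} = {1}.


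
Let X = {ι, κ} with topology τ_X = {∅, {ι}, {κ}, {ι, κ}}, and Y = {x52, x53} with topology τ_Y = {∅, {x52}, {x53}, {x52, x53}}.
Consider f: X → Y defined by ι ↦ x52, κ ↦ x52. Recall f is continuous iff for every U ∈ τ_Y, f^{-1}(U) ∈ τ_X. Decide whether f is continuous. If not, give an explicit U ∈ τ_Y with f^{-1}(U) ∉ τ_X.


f IS continuous.

Compute f^{-1}(U) for each U ∈ τ_Y:
  U = ∅: f^{-1}(U) = ∅ ∈ τ_X ✓.
  U = {x52}: f^{-1}(U) = {ι, κ} ∈ τ_X ✓.
  U = {x53}: f^{-1}(U) = ∅ ∈ τ_X ✓.
  U = {x52, x53}: f^{-1}(U) = {ι, κ} ∈ τ_X ✓.
Every preimage lies in τ_X, so f IS continuous.


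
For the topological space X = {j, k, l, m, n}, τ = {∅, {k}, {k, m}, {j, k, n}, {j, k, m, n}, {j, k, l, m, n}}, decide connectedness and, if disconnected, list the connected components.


(X, τ) is connected.

Find clopen sets (U ∈ τ with X ∖ U ∈ τ):
  U = ∅, X ∖ U = {j, k, l, m, n} — both open, so U is clopen.
  U = {j, k, l, m, n}, X ∖ U = ∅ — both open, so U is clopen.
Only trivial clopens (∅ and X) exist, so (X, τ) is connected.
Compute connected components by grouping points that agree on all clopens:
  component: {j, k, l, m, n}


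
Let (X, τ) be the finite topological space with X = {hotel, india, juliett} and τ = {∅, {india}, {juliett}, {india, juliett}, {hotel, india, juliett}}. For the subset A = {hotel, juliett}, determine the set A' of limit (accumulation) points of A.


A' = {hotel}

For each x ∈ X, list the open sets U ∈ τ with x ∈ U, then check whether U ∩ (A ∖ {x}) ≠ ∅ for every such U.
  x = hotel: opens ∋ x are {hotel, india, juliett}; each meets A ∖ {hotel}, so x IS a limit point.
  x = india: open {india} ∋ x has {india} ∩ (A ∖ {india}) = ∅, so x is NOT a limit point.
  x = juliett: open {juliett} ∋ x has {juliett} ∩ (A ∖ {juliett}) = ∅, so x is NOT a limit point.
Collecting: A' = {hotel}.


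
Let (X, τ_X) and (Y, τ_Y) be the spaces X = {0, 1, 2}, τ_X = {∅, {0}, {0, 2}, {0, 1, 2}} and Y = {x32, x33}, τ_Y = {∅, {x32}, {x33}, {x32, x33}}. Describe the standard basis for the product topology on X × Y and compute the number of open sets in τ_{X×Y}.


Basis B = {∅ × ∅, {0} × {x32}, {0} × {x33}, {0} × {x32, x33}, {0, 2} × {x32}, {0, 2} × {x33}, {0, 1, 2} × {x32}, {0, 1, 2} × {x33}, {0, 2} × {x32, x33}, {0, 1, 2} × {x32, x33}}; |τ_{X×Y}| = 16.

Enumerate products U × V with U ∈ τ_X, V ∈ τ_Y (deduplicated):
  ∅ × ∅ = {} (∅)
  {0} × {x32} = {(0,x32)}
  {0} × {x33} = {(0,x33)}
  {0} × {x32, x33} = {(0,x32), (0,x33)}
  {0, 2} × {x32} = {(0,x32), (2,x32)}
  {0, 2} × {x33} = {(0,x33), (2,x33)}
  {0, 1, 2} × {x32} = {(0,x32), (1,x32), (2,x32)}
  {0, 1, 2} × {x33} = {(0,x33), (1,x33), (2,x33)}
  {0, 2} × {x32, x33} = {(0,x32), (0,x33), (2,x32), (2,x33)}
  {0, 1, 2} × {x32, x33} = {(0,x32), (0,x33), (1,x32), (1,x33), (2,x32), (2,x33)}
These 10 distinct sets form the basis B.
Close under arbitrary unions to get τ_{X×Y}; counting gives |τ_{X×Y}| = 16.


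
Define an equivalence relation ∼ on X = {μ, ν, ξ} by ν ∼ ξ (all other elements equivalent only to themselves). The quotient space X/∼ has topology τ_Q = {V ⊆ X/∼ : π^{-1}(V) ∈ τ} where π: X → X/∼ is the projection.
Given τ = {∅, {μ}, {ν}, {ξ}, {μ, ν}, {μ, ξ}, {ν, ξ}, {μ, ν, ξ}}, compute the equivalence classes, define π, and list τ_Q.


X/∼ = {[μ], [ν=ξ]}; |τ_Q| = 4.

Equivalence classes: [μ], [ν=ξ].
Quotient map π: X → X/∼ sends μ ↦ [μ], ν ↦ [ν=ξ], ξ ↦ [ν=ξ].
For each subset V ⊆ X/∼, compute π^{-1}(V) ⊆ X and check whether π^{-1}(V) ∈ τ. V is open in τ_Q iff π^{-1}(V) ∈ τ.
  V = {}: π^{-1}(V) = ∅ ∈ τ ✓.
  V = {[μ]}: π^{-1}(V) = {μ} ∈ τ ✓.
  V = {[ν=ξ]}: π^{-1}(V) = {ν, ξ} ∈ τ ✓.
  V = {[μ], [ν=ξ]}: π^{-1}(V) = {μ, ν, ξ} ∈ τ ✓.
Open sets in the quotient: τ_Q = {{}, {[μ]}, {[ν=ξ]}, {[μ], [ν=ξ]}} (4 elements).


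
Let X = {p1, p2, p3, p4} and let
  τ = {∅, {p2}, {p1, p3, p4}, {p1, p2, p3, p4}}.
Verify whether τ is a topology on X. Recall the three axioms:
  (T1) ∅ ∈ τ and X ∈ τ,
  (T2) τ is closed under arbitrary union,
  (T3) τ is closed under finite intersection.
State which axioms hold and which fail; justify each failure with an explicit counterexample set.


τ IS a topology on X.

Axiom (T1): ∅ ∈ τ? Yes; X ∈ τ? Yes.
Axiom (T2/T3): check pairwise unions and intersections of members of τ.
All pairwise intersections and unions checked — each lies in τ. Therefore τ satisfies (T1), (T2), (T3): it IS a topology on X.


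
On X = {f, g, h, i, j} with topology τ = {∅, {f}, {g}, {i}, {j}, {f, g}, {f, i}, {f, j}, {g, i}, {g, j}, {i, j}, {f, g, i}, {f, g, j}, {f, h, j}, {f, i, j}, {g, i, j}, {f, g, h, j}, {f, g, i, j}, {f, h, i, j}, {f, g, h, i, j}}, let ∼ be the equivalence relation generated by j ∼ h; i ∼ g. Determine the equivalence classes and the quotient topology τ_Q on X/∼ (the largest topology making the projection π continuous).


X/∼ = {[f], [g=i], [h=j]}; |τ_Q| = 6.

Equivalence classes: [f], [g=i], [h=j].
Quotient map π: X → X/∼ sends f ↦ [f], g ↦ [g=i], h ↦ [h=j], i ↦ [g=i], j ↦ [h=j].
For each subset V ⊆ X/∼, compute π^{-1}(V) ⊆ X and check whether π^{-1}(V) ∈ τ. V is open in τ_Q iff π^{-1}(V) ∈ τ.
  V = {}: π^{-1}(V) = ∅ ∈ τ ✓.
  V = {[f]}: π^{-1}(V) = {f} ∈ τ ✓.
  V = {[g=i]}: π^{-1}(V) = {g, i} ∈ τ ✓.
  V = {[f], [g=i]}: π^{-1}(V) = {f, g, i} ∈ τ ✓.
  V = {[h=j]}: π^{-1}(V) = {h, j} ∉ τ ✗.
  V = {[f], [h=j]}: π^{-1}(V) = {f, h, j} ∈ τ ✓.
  V = {[g=i], [h=j]}: π^{-1}(V) = {g, h, i, j} ∉ τ ✗.
  V = {[f], [g=i], [h=j]}: π^{-1}(V) = {f, g, h, i, j} ∈ τ ✓.
Open sets in the quotient: τ_Q = {{}, {[f]}, {[g=i]}, {[f], [g=i]}, {[f], [h=j]}, {[f], [g=i], [h=j]}} (6 elements).


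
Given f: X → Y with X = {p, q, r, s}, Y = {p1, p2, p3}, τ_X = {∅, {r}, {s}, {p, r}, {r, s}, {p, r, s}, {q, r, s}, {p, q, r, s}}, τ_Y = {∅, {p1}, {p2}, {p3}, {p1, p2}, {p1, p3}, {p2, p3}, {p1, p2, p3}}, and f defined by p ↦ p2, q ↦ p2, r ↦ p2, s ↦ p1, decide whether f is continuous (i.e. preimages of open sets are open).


f is NOT continuous.

Compute f^{-1}(U) for each U ∈ τ_Y:
  U = ∅: f^{-1}(U) = ∅ ∈ τ_X ✓.
  U = {p1}: f^{-1}(U) = {s} ∈ τ_X ✓.
  U = {p2}: f^{-1}(U) = {p, q, r} ∉ τ_X ✗.
  U = {p3}: f^{-1}(U) = ∅ ∈ τ_X ✓.
  U = {p1, p2}: f^{-1}(U) = {p, q, r, s} ∈ τ_X ✓.
  U = {p1, p3}: f^{-1}(U) = {s} ∈ τ_X ✓.
  U = {p2, p3}: f^{-1}(U) = {p, q, r} ∉ τ_X ✗.
  U = {p1, p2, p3}: f^{-1}(U) = {p, q, r, s} ∈ τ_X ✓.
Found U = {p2} with f^{-1}(U) = {p, q, r} not in τ_X. Therefore f is NOT continuous.


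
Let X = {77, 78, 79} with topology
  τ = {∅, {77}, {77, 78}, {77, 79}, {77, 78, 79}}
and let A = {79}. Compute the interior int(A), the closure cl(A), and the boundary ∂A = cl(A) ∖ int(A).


int(A) = ∅, cl(A) = {79}, ∂A = {79}.

Closed sets in (X, τ) are complements of opens:
  closed(X, τ) = {∅, {78}, {79}, {78, 79}, {77, 78, 79}}.
int(A) = ⋃ {U ∈ τ : U ⊆ A}. Opens contained in A: ∅.
Taking the union of these: int(A) = ∅.
cl(A) = ⋂ {C closed : A ⊆ C}. Closed sets containing A: {79}, {78, 79}, {77, 78, 79}.
Intersecting these: cl(A) = {79}.
∂A = cl(A) ∖ int(A) = {79} ∖ ∅ = {79}.


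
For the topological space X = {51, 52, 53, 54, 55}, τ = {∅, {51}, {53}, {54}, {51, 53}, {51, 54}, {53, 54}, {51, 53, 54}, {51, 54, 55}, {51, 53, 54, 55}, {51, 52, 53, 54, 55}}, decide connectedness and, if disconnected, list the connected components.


(X, τ) is connected.

Find clopen sets (U ∈ τ with X ∖ U ∈ τ):
  U = ∅, X ∖ U = {51, 52, 53, 54, 55} — both open, so U is clopen.
  U = {51, 52, 53, 54, 55}, X ∖ U = ∅ — both open, so U is clopen.
Only trivial clopens (∅ and X) exist, so (X, τ) is connected.
Compute connected components by grouping points that agree on all clopens:
  component: {51, 52, 53, 54, 55}


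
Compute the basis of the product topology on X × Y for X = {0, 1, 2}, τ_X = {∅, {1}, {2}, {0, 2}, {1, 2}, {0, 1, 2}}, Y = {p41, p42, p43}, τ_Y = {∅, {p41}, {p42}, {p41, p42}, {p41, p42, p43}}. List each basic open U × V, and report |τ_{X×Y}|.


Basis B = {∅ × ∅, {1} × {p41}, {1} × {p42}, {2} × {p41}, {2} × {p42}, {0, 2} × {p41}, {0, 2} × {p42}, {1} × {p41, p42}, {1, 2} × {p41}, {1, 2} × {p42}, {2} × {p41, p42}, {0, 1, 2} × {p41}, {0, 1, 2} × {p42}, {1} × {p41, p42, p43}, {2} × {p41, p42, p43}, {0, 2} × {p41, p42}, {1, 2} × {p41, p42}, {0, 2} × {p41, p42, p43}, {0, 1, 2} × {p41, p42}, {1, 2} × {p41, p42, p43}, {0, 1, 2} × {p41, p42, p43}}; |τ_{X×Y}| = 70.

Enumerate products U × V with U ∈ τ_X, V ∈ τ_Y (deduplicated):
  ∅ × ∅ = {} (∅)
  {1} × {p41} = {(1,p41)}
  {1} × {p42} = {(1,p42)}
  {2} × {p41} = {(2,p41)}
  {2} × {p42} = {(2,p42)}
  {0, 2} × {p41} = {(0,p41), (2,p41)}
  {0, 2} × {p42} = {(0,p42), (2,p42)}
  {1} × {p41, p42} = {(1,p41), (1,p42)}
  {1, 2} × {p41} = {(1,p41), (2,p41)}
  {1, 2} × {p42} = {(1,p42), (2,p42)}
  {2} × {p41, p42} = {(2,p41), (2,p42)}
  {0, 1, 2} × {p41} = {(0,p41), (1,p41), (2,p41)}
  {0, 1, 2} × {p42} = {(0,p42), (1,p42), (2,p42)}
  {1} × {p41, p42, p43} = {(1,p41), (1,p42), (1,p43)}
  {2} × {p41, p42, p43} = {(2,p41), (2,p42), (2,p43)}
  {0, 2} × {p41, p42} = {(0,p41), (0,p42), (2,p41), (2,p42)}
  {1, 2} × {p41, p42} = {(1,p41), (1,p42), (2,p41), (2,p42)}
  {0, 2} × {p41, p42, p43} = {(0,p41), (0,p42), (0,p43), (2,p41), (2,p42), (2,p43)}
  {0, 1, 2} × {p41, p42} = {(0,p41), (0,p42), (1,p41), (1,p42), (2,p41), (2,p42)}
  {1, 2} × {p41, p42, p43} = {(1,p41), (1,p42), (1,p43), (2,p41), (2,p42), (2,p43)}
  {0, 1, 2} × {p41, p42, p43} = {(0,p41), (0,p42), (0,p43), (1,p41), (1,p42), (1,p43), (2,p41), (2,p42), (2,p43)}
These 21 distinct sets form the basis B.
Close under arbitrary unions to get τ_{X×Y}; counting gives |τ_{X×Y}| = 70.


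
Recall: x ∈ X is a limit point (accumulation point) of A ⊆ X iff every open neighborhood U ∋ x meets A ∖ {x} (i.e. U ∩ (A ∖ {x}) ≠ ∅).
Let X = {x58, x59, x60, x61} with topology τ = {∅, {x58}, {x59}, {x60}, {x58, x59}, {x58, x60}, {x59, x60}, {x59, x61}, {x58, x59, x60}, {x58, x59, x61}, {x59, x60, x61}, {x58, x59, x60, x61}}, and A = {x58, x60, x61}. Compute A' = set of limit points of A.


A' = ∅

For each x ∈ X, list the open sets U ∈ τ with x ∈ U, then check whether U ∩ (A ∖ {x}) ≠ ∅ for every such U.
  x = x58: open {x58} ∋ x has {x58} ∩ (A ∖ {x58}) = ∅, so x is NOT a limit point.
  x = x59: open {x59} ∋ x has {x59} ∩ (A ∖ {x59}) = ∅, so x is NOT a limit point.
  x = x60: open {x60} ∋ x has {x60} ∩ (A ∖ {x60}) = ∅, so x is NOT a limit point.
  x = x61: open {x59, x61} ∋ x has {x59, x61} ∩ (A ∖ {x61}) = ∅, so x is NOT a limit point.
Collecting: A' = ∅.


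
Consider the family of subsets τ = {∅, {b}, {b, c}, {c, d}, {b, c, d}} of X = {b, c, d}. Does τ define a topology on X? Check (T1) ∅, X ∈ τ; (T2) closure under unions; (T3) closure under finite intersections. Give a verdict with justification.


τ is NOT a topology on X.

Axiom (T1): ∅ ∈ τ? Yes; X ∈ τ? Yes.
Axiom (T2/T3): check pairwise unions and intersections of members of τ.
Counterexample for (T3): {b, c} ∩ {c, d} = {c} ∉ τ. Therefore τ is NOT a topology.


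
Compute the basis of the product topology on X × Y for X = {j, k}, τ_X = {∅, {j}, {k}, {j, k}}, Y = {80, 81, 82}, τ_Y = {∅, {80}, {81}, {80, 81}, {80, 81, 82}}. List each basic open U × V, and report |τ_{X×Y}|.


Basis B = {∅ × ∅, {j} × {80}, {j} × {81}, {k} × {80}, {k} × {81}, {j} × {80, 81}, {j, k} × {80}, {j, k} × {81}, {k} × {80, 81}, {j} × {80, 81, 82}, {k} × {80, 81, 82}, {j, k} × {80, 81}, {j, k} × {80, 81, 82}}; |τ_{X×Y}| = 25.

Enumerate products U × V with U ∈ τ_X, V ∈ τ_Y (deduplicated):
  ∅ × ∅ = {} (∅)
  {j} × {80} = {(j,80)}
  {j} × {81} = {(j,81)}
  {k} × {80} = {(k,80)}
  {k} × {81} = {(k,81)}
  {j} × {80, 81} = {(j,80), (j,81)}
  {j, k} × {80} = {(j,80), (k,80)}
  {j, k} × {81} = {(j,81), (k,81)}
  {k} × {80, 81} = {(k,80), (k,81)}
  {j} × {80, 81, 82} = {(j,80), (j,81), (j,82)}
  {k} × {80, 81, 82} = {(k,80), (k,81), (k,82)}
  {j, k} × {80, 81} = {(j,80), (j,81), (k,80), (k,81)}
  {j, k} × {80, 81, 82} = {(j,80), (j,81), (j,82), (k,80), (k,81), (k,82)}
These 13 distinct sets form the basis B.
Close under arbitrary unions to get τ_{X×Y}; counting gives |τ_{X×Y}| = 25.


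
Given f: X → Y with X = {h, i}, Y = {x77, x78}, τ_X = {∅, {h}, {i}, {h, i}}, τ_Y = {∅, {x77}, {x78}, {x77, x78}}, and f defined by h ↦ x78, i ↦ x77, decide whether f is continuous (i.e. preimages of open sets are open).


f IS continuous.

Compute f^{-1}(U) for each U ∈ τ_Y:
  U = ∅: f^{-1}(U) = ∅ ∈ τ_X ✓.
  U = {x77}: f^{-1}(U) = {i} ∈ τ_X ✓.
  U = {x78}: f^{-1}(U) = {h} ∈ τ_X ✓.
  U = {x77, x78}: f^{-1}(U) = {h, i} ∈ τ_X ✓.
Every preimage lies in τ_X, so f IS continuous.


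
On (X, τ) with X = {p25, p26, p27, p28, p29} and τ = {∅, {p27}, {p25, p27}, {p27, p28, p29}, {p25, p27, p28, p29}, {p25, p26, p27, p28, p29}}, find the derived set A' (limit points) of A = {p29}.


A' = {p26, p28}

For each x ∈ X, list the open sets U ∈ τ with x ∈ U, then check whether U ∩ (A ∖ {x}) ≠ ∅ for every such U.
  x = p25: open {p25, p27} ∋ x has {p25, p27} ∩ (A ∖ {p25}) = ∅, so x is NOT a limit point.
  x = p26: opens ∋ x are {p25, p26, p27, p28, p29}; each meets A ∖ {p26}, so x IS a limit point.
  x = p27: open {p27} ∋ x has {p27} ∩ (A ∖ {p27}) = ∅, so x is NOT a limit point.
  x = p28: opens ∋ x are {p27, p28, p29}, {p25, p27, p28, p29}, {p25, p26, p27, p28, p29}; each meets A ∖ {p28}, so x IS a limit point.
  x = p29: open {p27, p28, p29} ∋ x has {p27, p28, p29} ∩ (A ∖ {p29}) = ∅, so x is NOT a limit point.
Collecting: A' = {p26, p28}.


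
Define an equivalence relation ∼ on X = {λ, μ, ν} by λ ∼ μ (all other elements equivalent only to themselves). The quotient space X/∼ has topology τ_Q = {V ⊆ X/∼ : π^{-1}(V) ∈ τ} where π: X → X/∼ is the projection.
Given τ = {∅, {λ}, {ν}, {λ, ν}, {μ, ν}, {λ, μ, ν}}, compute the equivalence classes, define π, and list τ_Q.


X/∼ = {[λ=μ], [ν]}; |τ_Q| = 3.

Equivalence classes: [λ=μ], [ν].
Quotient map π: X → X/∼ sends λ ↦ [λ=μ], μ ↦ [λ=μ], ν ↦ [ν].
For each subset V ⊆ X/∼, compute π^{-1}(V) ⊆ X and check whether π^{-1}(V) ∈ τ. V is open in τ_Q iff π^{-1}(V) ∈ τ.
  V = {}: π^{-1}(V) = ∅ ∈ τ ✓.
  V = {[λ=μ]}: π^{-1}(V) = {λ, μ} ∉ τ ✗.
  V = {[ν]}: π^{-1}(V) = {ν} ∈ τ ✓.
  V = {[λ=μ], [ν]}: π^{-1}(V) = {λ, μ, ν} ∈ τ ✓.
Open sets in the quotient: τ_Q = {{}, {[ν]}, {[λ=μ], [ν]}} (3 elements).
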